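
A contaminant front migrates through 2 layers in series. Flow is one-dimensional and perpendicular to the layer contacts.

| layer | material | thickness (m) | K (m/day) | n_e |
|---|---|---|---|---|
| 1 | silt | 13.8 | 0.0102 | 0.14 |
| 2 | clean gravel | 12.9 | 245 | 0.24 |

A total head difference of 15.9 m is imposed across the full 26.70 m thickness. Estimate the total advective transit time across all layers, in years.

1.17

With flow normal to the layers, continuity requires the same specific discharge q through every layer.
Σ(b_i/K_i) = 13.8/0.0102 + 12.9/245 = 1353 d.
q = Δh / Σ(b_i/K_i) = 15.9 / 1353 = 0.01175 m/day.
In each layer the seepage velocity is v_i = q/n_i, so the layer transit time is t_i = b_i·n_i / q:
  layer 1 (silt): t_1 = 13.8 × 0.14 / 0.01175 = 164.4 d
  layer 2 (clean gravel): t_2 = 12.9 × 0.24 / 0.01175 = 263.5 d
Total t = Σ t_i = 427.9 days = 1.171 years.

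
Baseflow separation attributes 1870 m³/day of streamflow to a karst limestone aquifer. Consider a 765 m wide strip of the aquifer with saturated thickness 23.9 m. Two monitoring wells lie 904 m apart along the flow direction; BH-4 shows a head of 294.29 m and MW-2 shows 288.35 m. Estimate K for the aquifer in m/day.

15.6

Cross-sectional area A = 765 × 23.9 = 18284 m².
Hydraulic gradient i = (294.29 − 288.35) / 904 = 5.94 / 904 = 0.006571.
From Q = K·A·i, K = Q / (A·i) = 1870 / (18284 × 0.006571) = 15.57 m/day.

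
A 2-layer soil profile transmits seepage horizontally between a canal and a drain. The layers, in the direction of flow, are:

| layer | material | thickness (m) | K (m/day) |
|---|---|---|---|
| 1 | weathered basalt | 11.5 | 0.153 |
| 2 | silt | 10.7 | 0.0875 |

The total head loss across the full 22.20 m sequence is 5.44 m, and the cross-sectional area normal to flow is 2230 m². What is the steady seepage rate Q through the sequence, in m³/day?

61.4

Flow is perpendicular to layering, so the layers act in series and the equivalent K is the thickness-weighted harmonic mean.
Total thickness L = 11.5 + 10.7 = 22.20 m.
Σ(b_i/K_i) = 11.5/0.153 + 10.7/0.0875 = 197.4 d.
K_eq = L / Σ(b_i/K_i) = 22.20 / 197.4 = 0.1124 m/day.
Q = K_eq · A · (Δh/L) = 0.1124 × 2230 × (5.44/22.20) = 61.44 m³/day.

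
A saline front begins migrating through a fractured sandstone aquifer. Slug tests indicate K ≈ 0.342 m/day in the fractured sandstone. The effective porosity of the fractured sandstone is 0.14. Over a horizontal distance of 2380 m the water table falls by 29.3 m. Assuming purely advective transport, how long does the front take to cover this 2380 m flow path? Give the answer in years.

217

Hydraulic gradient i = Δh / L = 29.3 / 2380 = 0.01231.
Darcy flux q = K · i = 0.3420 × 0.01231 = 0.004210 m/day.
Seepage velocity v = q / n_e = 0.004210 / 0.14 = 0.03007 m/day.
Travel time t = L / v = 2380 / 0.03007 = 79139 days = 216.7 years.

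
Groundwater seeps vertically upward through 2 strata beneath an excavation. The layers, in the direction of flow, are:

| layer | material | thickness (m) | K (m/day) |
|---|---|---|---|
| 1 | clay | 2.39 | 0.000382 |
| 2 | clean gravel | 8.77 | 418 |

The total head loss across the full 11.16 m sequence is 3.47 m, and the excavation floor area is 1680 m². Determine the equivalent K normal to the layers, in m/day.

Flow is perpendicular to layering, so the layers act in series and the equivalent K is the thickness-weighted harmonic mean.
Total thickness L = 2.39 + 8.77 = 11.16 m.
Σ(b_i/K_i) = 2.39/0.000382 + 8.77/418 = 6257 d.
K_eq = L / Σ(b_i/K_i) = 11.16 / 6257 = 0.001784 m/day.

0.00178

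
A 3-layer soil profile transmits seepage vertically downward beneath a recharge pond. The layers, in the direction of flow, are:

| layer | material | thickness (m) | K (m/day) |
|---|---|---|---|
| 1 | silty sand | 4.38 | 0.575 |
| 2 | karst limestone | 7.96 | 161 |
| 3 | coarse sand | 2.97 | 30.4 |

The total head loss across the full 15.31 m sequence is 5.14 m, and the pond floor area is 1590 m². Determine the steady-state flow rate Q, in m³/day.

Flow is perpendicular to layering, so the layers act in series and the equivalent K is the thickness-weighted harmonic mean.
Total thickness L = 4.38 + 7.96 + 2.97 = 15.31 m.
Σ(b_i/K_i) = 4.38/0.575 + 7.96/161 + 2.97/30.4 = 7.765 d.
K_eq = L / Σ(b_i/K_i) = 15.31 / 7.765 = 1.972 m/day.
Q = K_eq · A · (Δh/L) = 1.972 × 1590 × (5.14/15.31) = 1053 m³/day.

1050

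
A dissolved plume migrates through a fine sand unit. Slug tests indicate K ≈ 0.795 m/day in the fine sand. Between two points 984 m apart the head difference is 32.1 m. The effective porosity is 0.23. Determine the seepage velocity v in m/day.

Hydraulic gradient i = Δh / L = 32.1 / 984 = 0.03262.
Darcy flux q = K · i = 0.7950 × 0.03262 = 0.02593 m/day.
Seepage velocity v = q / n_e = 0.02593 / 0.23 = 0.1128 m/day.

0.113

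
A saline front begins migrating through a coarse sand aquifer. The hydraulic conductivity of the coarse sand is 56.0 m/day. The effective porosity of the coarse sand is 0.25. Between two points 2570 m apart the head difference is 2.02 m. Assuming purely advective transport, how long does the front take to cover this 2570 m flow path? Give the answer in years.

40.0

Hydraulic gradient i = Δh / L = 2.02 / 2570 = 0.0007860.
Darcy flux q = K · i = 56.00 × 0.0007860 = 0.04402 m/day.
Seepage velocity v = q / n_e = 0.04402 / 0.25 = 0.1761 m/day.
Travel time t = L / v = 2570 / 0.1761 = 14597 days = 39.96 years.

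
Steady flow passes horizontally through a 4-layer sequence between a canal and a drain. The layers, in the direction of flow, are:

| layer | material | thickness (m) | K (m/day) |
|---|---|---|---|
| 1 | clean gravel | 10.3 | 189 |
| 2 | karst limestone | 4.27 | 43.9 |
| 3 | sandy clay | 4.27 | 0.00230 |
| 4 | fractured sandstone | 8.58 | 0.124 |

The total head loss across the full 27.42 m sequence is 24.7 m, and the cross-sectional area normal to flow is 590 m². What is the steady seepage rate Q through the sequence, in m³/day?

Flow is perpendicular to layering, so the layers act in series and the equivalent K is the thickness-weighted harmonic mean.
Total thickness L = 10.3 + 4.27 + 4.27 + 8.58 = 27.42 m.
Σ(b_i/K_i) = 10.3/189 + 4.27/43.9 + 4.27/0.00230 + 8.58/0.124 = 1926 d.
K_eq = L / Σ(b_i/K_i) = 27.42 / 1926 = 0.01424 m/day.
Q = K_eq · A · (Δh/L) = 0.01424 × 590 × (24.7/27.42) = 7.567 m³/day.

7.57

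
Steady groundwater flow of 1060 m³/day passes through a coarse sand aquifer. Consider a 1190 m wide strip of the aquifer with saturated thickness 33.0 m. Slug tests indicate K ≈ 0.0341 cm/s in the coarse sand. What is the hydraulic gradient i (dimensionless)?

0.000916

Convert K: 0.0341 cm/s × 864 = 29.46 m/day.
Cross-sectional area A = 1190 × 33.0 = 39270 m².
From Q = K·A·i, i = Q / (K·A) = 1060 / (29.46 × 39270) = 0.0009162.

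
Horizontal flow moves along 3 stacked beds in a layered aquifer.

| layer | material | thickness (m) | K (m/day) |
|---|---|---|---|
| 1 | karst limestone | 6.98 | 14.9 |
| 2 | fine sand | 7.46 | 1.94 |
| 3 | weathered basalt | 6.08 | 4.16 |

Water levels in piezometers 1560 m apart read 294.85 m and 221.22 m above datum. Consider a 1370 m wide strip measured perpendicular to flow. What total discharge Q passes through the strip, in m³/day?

9300

Flow is parallel to layering, so each bed carries its own Darcy discharge and the transmissivities add.
Σ(K_i·b_i) = 14.9×6.98 + 1.94×7.46 + 4.16×6.08 = 143.8 m²/day.
Hydraulic gradient i = (294.85 − 221.22) / 1560 = 73.63 / 1560 = 0.04720.
Q = Σ(K_i·b_i) · W · i = 143.8 × 1370 × 0.04720 = 9296 m³/day.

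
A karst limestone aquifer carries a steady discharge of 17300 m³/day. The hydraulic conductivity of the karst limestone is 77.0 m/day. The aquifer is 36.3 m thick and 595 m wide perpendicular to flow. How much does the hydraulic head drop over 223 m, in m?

2.32

Cross-sectional area A = 595 × 36.3 = 21598 m².
From Q = K·A·i, i = Q / (K·A) = 17300 / (77.00 × 21598) = 0.01040.
Head loss Δh = i · L = 0.01040 × 223 = 2.320 m.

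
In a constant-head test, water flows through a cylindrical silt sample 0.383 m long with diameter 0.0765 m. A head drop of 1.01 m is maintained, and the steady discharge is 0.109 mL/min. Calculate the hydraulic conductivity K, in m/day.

Cross-sectional area A = π·(d/2)² = π × (0.0765/2)² = 0.004596 m².
Convert discharge: 0.109 mL/min = 1.817e-09 m³/s.
Darcy's law rearranged: K = Q·L / (A·Δh) = 1.817e-09 × 0.383 / (0.004596 × 1.01) = 1.499e-07 m/s = 0.01295 m/day.

0.0129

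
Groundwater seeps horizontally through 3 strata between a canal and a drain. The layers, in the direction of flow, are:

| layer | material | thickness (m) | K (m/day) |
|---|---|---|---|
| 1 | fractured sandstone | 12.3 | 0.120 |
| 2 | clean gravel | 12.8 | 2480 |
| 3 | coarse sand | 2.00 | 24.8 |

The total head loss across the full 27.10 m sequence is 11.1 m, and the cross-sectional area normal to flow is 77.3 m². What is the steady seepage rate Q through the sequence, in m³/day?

Flow is perpendicular to layering, so the layers act in series and the equivalent K is the thickness-weighted harmonic mean.
Total thickness L = 12.3 + 12.8 + 2.00 = 27.10 m.
Σ(b_i/K_i) = 12.3/0.120 + 12.8/2480 + 2.00/24.8 = 102.6 d.
K_eq = L / Σ(b_i/K_i) = 27.10 / 102.6 = 0.2642 m/day.
Q = K_eq · A · (Δh/L) = 0.2642 × 77.3 × (11.1/27.10) = 8.364 m³/day.

8.36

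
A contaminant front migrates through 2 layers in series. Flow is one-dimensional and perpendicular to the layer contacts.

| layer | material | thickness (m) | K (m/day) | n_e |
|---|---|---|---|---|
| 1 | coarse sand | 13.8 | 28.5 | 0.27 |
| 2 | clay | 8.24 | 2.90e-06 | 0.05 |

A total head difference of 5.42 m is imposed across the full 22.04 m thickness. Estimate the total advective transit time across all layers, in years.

5940

With flow normal to the layers, continuity requires the same specific discharge q through every layer.
Σ(b_i/K_i) = 13.8/28.5 + 8.24/2.90e-06 = 2.841e+06 d.
q = Δh / Σ(b_i/K_i) = 5.42 / 2.841e+06 = 1.908e-06 m/day.
In each layer the seepage velocity is v_i = q/n_i, so the layer transit time is t_i = b_i·n_i / q:
  layer 1 (coarse sand): t_1 = 13.8 × 0.27 / 1.908e-06 = 1.953e+06 d
  layer 2 (clay): t_2 = 8.24 × 0.05 / 1.908e-06 = 2.160e+05 d
Total t = Σ t_i = 2.169e+06 days = 5939 years.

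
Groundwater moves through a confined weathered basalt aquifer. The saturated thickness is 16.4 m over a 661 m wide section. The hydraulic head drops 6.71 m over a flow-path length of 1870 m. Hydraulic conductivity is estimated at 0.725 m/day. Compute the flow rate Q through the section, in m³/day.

Cross-sectional area A = 661 × 16.4 = 10840 m².
Hydraulic gradient i = Δh / L = 6.71 / 1870 = 0.003588.
Darcy's law: Q = K · A · i = 0.7250 × 10840 × 0.003588 = 28.20 m³/day.

28.2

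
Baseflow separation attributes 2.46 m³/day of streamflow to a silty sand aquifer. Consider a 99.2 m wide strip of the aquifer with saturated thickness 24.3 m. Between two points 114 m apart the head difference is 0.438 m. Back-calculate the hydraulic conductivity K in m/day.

Cross-sectional area A = 99.2 × 24.3 = 2411 m².
Hydraulic gradient i = Δh / L = 0.438 / 114 = 0.003842.
From Q = K·A·i, K = Q / (A·i) = 2.46 / (2411 × 0.003842) = 0.2656 m/day.

0.266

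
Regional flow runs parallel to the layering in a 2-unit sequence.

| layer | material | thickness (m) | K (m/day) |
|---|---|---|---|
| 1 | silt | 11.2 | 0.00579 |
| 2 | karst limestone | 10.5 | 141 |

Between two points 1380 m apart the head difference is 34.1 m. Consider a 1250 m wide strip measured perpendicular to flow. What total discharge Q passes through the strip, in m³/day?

Flow is parallel to layering, so each bed carries its own Darcy discharge and the transmissivities add.
Σ(K_i·b_i) = 0.00579×11.2 + 141×10.5 = 1481 m²/day.
Hydraulic gradient i = Δh / L = 34.1 / 1380 = 0.02471.
Q = Σ(K_i·b_i) · W · i = 1481 × 1250 × 0.02471 = 45731 m³/day.

45700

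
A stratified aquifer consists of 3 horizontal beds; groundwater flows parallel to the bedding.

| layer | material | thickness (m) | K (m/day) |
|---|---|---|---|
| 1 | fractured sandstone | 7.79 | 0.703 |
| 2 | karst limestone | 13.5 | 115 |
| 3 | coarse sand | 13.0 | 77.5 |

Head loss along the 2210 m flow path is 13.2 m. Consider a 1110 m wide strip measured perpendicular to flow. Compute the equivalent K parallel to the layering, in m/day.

Flow is parallel to layering, so each bed carries its own Darcy discharge and the transmissivities add.
Σ(K_i·b_i) = 0.703×7.79 + 115×13.5 + 77.5×13.0 = 2565 m²/day.
Total thickness b = 34.29 m, so K_eq = Σ(K_i·b_i)/b = 74.82 m/day.

74.8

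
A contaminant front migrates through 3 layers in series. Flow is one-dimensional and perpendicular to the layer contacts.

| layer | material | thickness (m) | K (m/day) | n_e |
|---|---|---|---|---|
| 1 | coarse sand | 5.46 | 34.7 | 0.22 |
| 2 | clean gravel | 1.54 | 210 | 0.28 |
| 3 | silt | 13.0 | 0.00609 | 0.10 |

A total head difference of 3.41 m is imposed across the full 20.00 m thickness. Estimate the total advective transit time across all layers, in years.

5.03

With flow normal to the layers, continuity requires the same specific discharge q through every layer.
Σ(b_i/K_i) = 5.46/34.7 + 1.54/210 + 13.0/0.00609 = 2135 d.
q = Δh / Σ(b_i/K_i) = 3.41 / 2135 = 0.001597 m/day.
In each layer the seepage velocity is v_i = q/n_i, so the layer transit time is t_i = b_i·n_i / q:
  layer 1 (coarse sand): t_1 = 5.46 × 0.22 / 0.001597 = 752.0 d
  layer 2 (clean gravel): t_2 = 1.54 × 0.28 / 0.001597 = 270.0 d
  layer 3 (silt): t_3 = 13.0 × 0.10 / 0.001597 = 813.9 d
Total t = Σ t_i = 1836 days = 5.026 years.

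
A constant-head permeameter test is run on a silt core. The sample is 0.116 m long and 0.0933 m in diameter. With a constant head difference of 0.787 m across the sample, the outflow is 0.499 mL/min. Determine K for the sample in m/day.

Cross-sectional area A = π·(d/2)² = π × (0.0933/2)² = 0.006837 m².
Convert discharge: 0.499 mL/min = 8.317e-09 m³/s.
Darcy's law rearranged: K = Q·L / (A·Δh) = 8.317e-09 × 0.116 / (0.006837 × 0.787) = 1.793e-07 m/s = 0.01549 m/day.

0.0155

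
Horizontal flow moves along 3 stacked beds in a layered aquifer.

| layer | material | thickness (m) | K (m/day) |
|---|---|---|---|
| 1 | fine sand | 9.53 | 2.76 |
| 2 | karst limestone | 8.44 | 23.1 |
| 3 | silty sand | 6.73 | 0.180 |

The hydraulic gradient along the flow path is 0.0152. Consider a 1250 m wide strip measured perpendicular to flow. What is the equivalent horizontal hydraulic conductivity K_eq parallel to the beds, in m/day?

Flow is parallel to layering, so each bed carries its own Darcy discharge and the transmissivities add.
Σ(K_i·b_i) = 2.76×9.53 + 23.1×8.44 + 0.180×6.73 = 222.5 m²/day.
Total thickness b = 24.70 m, so K_eq = Σ(K_i·b_i)/b = 9.007 m/day.

9.01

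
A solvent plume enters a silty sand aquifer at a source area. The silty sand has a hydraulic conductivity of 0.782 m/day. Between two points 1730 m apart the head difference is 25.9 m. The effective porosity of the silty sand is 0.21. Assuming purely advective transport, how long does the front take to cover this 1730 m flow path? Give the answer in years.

85.0

Hydraulic gradient i = Δh / L = 25.9 / 1730 = 0.01497.
Darcy flux q = K · i = 0.7820 × 0.01497 = 0.01171 m/day.
Seepage velocity v = q / n_e = 0.01171 / 0.21 = 0.05575 m/day.
Travel time t = L / v = 1730 / 0.05575 = 31032 days = 84.96 years.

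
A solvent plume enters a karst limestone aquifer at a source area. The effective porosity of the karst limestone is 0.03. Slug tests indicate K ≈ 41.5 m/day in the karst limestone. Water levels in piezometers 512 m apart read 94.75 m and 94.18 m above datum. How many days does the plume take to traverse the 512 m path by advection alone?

Hydraulic gradient i = (94.75 − 94.18) / 512 = 0.57 / 512 = 0.001113.
Darcy flux q = K · i = 41.50 × 0.001113 = 0.04620 m/day.
Seepage velocity v = q / n_e = 0.04620 / 0.03 = 1.540 m/day.
Travel time t = L / v = 512 / 1.540 = 332.5 days.

332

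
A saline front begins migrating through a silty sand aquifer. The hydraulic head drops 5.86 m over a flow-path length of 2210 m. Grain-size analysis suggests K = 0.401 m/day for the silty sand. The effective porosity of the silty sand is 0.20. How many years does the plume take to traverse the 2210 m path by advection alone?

1140

Hydraulic gradient i = Δh / L = 5.86 / 2210 = 0.002652.
Darcy flux q = K · i = 0.4010 × 0.002652 = 0.001063 m/day.
Seepage velocity v = q / n_e = 0.001063 / 0.20 = 0.005316 m/day.
Travel time t = L / v = 2210 / 0.005316 = 4.157e+05 days = 1138 years.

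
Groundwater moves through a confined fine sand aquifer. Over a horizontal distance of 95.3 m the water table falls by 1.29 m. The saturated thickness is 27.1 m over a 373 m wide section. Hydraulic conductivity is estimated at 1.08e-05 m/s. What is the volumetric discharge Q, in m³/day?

128

Convert K: 1.08e-05 m/s × 86400 = 0.9331 m/day.
Cross-sectional area A = 373 × 27.1 = 10108 m².
Hydraulic gradient i = Δh / L = 1.29 / 95.3 = 0.01354.
Darcy's law: Q = K · A · i = 0.9331 × 10108 × 0.01354 = 127.7 m³/day.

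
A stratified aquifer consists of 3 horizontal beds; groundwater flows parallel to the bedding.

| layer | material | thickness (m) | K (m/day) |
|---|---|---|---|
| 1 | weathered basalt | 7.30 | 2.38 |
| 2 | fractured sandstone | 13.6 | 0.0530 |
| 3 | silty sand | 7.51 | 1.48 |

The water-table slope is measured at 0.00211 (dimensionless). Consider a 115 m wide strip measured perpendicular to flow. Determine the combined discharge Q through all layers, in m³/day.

Flow is parallel to layering, so each bed carries its own Darcy discharge and the transmissivities add.
Σ(K_i·b_i) = 2.38×7.30 + 0.0530×13.6 + 1.48×7.51 = 29.21 m²/day.
Hydraulic gradient i = 0.00211.
Q = Σ(K_i·b_i) · W · i = 29.21 × 115 × 0.002110 = 7.088 m³/day.

7.09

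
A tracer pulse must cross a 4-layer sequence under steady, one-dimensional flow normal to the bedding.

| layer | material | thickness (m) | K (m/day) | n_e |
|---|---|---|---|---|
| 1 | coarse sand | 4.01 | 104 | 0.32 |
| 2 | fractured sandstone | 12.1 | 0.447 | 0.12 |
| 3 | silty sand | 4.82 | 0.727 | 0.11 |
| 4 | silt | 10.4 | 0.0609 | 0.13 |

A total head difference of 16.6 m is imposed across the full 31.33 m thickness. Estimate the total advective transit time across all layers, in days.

With flow normal to the layers, continuity requires the same specific discharge q through every layer.
Σ(b_i/K_i) = 4.01/104 + 12.1/0.447 + 4.82/0.727 + 10.4/0.0609 = 204.5 d.
q = Δh / Σ(b_i/K_i) = 16.6 / 204.5 = 0.08117 m/day.
In each layer the seepage velocity is v_i = q/n_i, so the layer transit time is t_i = b_i·n_i / q:
  layer 1 (coarse sand): t_1 = 4.01 × 0.32 / 0.08117 = 15.81 d
  layer 2 (fractured sandstone): t_2 = 12.1 × 0.12 / 0.08117 = 17.89 d
  layer 3 (silty sand): t_3 = 4.82 × 0.11 / 0.08117 = 6.532 d
  layer 4 (silt): t_4 = 10.4 × 0.13 / 0.08117 = 16.66 d
Total t = Σ t_i = 56.89 days.

56.9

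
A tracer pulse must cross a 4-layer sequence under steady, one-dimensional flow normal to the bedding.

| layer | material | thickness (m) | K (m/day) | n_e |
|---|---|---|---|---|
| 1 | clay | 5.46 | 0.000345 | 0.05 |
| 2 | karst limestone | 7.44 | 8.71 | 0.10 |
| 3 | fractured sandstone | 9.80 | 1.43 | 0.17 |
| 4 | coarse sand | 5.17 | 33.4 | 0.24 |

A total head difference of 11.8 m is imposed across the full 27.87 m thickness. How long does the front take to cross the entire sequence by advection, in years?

14.4

With flow normal to the layers, continuity requires the same specific discharge q through every layer.
Σ(b_i/K_i) = 5.46/0.000345 + 7.44/8.71 + 9.80/1.43 + 5.17/33.4 = 15834 d.
q = Δh / Σ(b_i/K_i) = 11.8 / 15834 = 0.0007452 m/day.
In each layer the seepage velocity is v_i = q/n_i, so the layer transit time is t_i = b_i·n_i / q:
  layer 1 (clay): t_1 = 5.46 × 0.05 / 0.0007452 = 366.3 d
  layer 2 (karst limestone): t_2 = 7.44 × 0.10 / 0.0007452 = 998.3 d
  layer 3 (fractured sandstone): t_3 = 9.80 × 0.17 / 0.0007452 = 2236 d
  layer 4 (coarse sand): t_4 = 5.17 × 0.24 / 0.0007452 = 1665 d
Total t = Σ t_i = 5265 days = 14.42 years.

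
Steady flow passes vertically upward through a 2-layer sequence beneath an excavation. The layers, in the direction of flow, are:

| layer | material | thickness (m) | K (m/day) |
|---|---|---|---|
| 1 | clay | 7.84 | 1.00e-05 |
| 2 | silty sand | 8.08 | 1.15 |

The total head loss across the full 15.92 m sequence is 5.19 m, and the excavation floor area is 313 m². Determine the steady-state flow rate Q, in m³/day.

Flow is perpendicular to layering, so the layers act in series and the equivalent K is the thickness-weighted harmonic mean.
Total thickness L = 7.84 + 8.08 = 15.92 m.
Σ(b_i/K_i) = 7.84/1.00e-05 + 8.08/1.15 = 7.840e+05 d.
K_eq = L / Σ(b_i/K_i) = 15.92 / 7.840e+05 = 2.031e-05 m/day.
Q = K_eq · A · (Δh/L) = 2.031e-05 × 313 × (5.19/15.92) = 0.002072 m³/day.

0.00207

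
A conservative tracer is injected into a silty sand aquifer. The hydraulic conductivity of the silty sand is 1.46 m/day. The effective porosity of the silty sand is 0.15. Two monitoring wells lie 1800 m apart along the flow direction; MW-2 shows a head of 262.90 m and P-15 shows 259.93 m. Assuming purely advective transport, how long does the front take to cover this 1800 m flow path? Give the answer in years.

Hydraulic gradient i = (262.90 − 259.93) / 1800 = 2.97 / 1800 = 0.001650.
Darcy flux q = K · i = 1.460 × 0.001650 = 0.002409 m/day.
Seepage velocity v = q / n_e = 0.002409 / 0.15 = 0.01606 m/day.
Travel time t = L / v = 1800 / 0.01606 = 1.121e+05 days = 306.9 years.

307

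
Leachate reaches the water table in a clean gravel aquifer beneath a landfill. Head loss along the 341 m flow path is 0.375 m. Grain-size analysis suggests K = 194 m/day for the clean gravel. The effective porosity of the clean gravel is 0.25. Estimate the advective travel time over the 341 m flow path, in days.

400

Hydraulic gradient i = Δh / L = 0.375 / 341 = 0.001100.
Darcy flux q = K · i = 194.0 × 0.001100 = 0.2133 m/day.
Seepage velocity v = q / n_e = 0.2133 / 0.25 = 0.8534 m/day.
Travel time t = L / v = 341 / 0.8534 = 399.6 days.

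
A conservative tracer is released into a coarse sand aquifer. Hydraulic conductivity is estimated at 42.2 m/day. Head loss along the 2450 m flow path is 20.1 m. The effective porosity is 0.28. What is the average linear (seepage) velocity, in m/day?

Hydraulic gradient i = Δh / L = 20.1 / 2450 = 0.008204.
Darcy flux q = K · i = 42.20 × 0.008204 = 0.3462 m/day.
Seepage velocity v = q / n_e = 0.3462 / 0.28 = 1.236 m/day.

1.24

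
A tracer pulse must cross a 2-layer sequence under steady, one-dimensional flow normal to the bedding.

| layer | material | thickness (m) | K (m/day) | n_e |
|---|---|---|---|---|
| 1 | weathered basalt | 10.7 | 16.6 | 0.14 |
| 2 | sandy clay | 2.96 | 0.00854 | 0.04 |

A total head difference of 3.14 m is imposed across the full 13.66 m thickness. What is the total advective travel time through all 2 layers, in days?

With flow normal to the layers, continuity requires the same specific discharge q through every layer.
Σ(b_i/K_i) = 10.7/16.6 + 2.96/0.00854 = 347.2 d.
q = Δh / Σ(b_i/K_i) = 3.14 / 347.2 = 0.009043 m/day.
In each layer the seepage velocity is v_i = q/n_i, so the layer transit time is t_i = b_i·n_i / q:
  layer 1 (weathered basalt): t_1 = 10.7 × 0.14 / 0.009043 = 165.7 d
  layer 2 (sandy clay): t_2 = 2.96 × 0.04 / 0.009043 = 13.09 d
Total t = Σ t_i = 178.8 days.

179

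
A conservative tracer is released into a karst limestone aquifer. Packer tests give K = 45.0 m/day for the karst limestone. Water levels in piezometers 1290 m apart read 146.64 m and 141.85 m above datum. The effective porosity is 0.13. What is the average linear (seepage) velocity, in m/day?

Hydraulic gradient i = (146.64 − 141.85) / 1290 = 4.79 / 1290 = 0.003713.
Darcy flux q = K · i = 45.00 × 0.003713 = 0.1671 m/day.
Seepage velocity v = q / n_e = 0.1671 / 0.13 = 1.285 m/day.

1.29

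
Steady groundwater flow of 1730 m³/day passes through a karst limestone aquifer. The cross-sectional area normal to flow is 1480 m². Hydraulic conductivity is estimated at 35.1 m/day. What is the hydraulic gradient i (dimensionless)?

0.0333

From Q = K·A·i, i = Q / (K·A) = 1730 / (35.10 × 1480) = 0.03330.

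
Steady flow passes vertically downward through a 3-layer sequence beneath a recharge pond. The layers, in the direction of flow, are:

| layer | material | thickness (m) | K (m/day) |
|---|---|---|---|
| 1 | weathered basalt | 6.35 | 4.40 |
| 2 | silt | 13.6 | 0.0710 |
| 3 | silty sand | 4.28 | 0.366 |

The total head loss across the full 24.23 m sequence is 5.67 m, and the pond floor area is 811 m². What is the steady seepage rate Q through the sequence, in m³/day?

22.5

Flow is perpendicular to layering, so the layers act in series and the equivalent K is the thickness-weighted harmonic mean.
Total thickness L = 6.35 + 13.6 + 4.28 = 24.23 m.
Σ(b_i/K_i) = 6.35/4.40 + 13.6/0.0710 + 4.28/0.366 = 204.7 d.
K_eq = L / Σ(b_i/K_i) = 24.23 / 204.7 = 0.1184 m/day.
Q = K_eq · A · (Δh/L) = 0.1184 × 811 × (5.67/24.23) = 22.47 m³/day.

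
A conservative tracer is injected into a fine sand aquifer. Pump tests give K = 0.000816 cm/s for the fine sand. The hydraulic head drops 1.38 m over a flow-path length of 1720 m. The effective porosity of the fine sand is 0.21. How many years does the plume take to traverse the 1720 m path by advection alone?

1750

Convert K: 0.000816 cm/s × 864 = 0.7050 m/day.
Hydraulic gradient i = Δh / L = 1.38 / 1720 = 0.0008023.
Darcy flux q = K · i = 0.7050 × 0.0008023 = 0.0005657 m/day.
Seepage velocity v = q / n_e = 0.0005657 / 0.21 = 0.002694 m/day.
Travel time t = L / v = 1720 / 0.002694 = 6.385e+05 days = 1748 years.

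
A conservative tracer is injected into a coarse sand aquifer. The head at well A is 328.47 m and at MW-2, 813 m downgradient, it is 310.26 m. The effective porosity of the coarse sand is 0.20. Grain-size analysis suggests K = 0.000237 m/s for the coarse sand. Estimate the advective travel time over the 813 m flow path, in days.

355

Convert K: 0.000237 m/s × 86400 = 20.48 m/day.
Hydraulic gradient i = (328.47 − 310.26) / 813 = 18.21 / 813 = 0.02240.
Darcy flux q = K · i = 20.48 × 0.02240 = 0.4587 m/day.
Seepage velocity v = q / n_e = 0.4587 / 0.20 = 2.293 m/day.
Travel time t = L / v = 813 / 2.293 = 354.5 days.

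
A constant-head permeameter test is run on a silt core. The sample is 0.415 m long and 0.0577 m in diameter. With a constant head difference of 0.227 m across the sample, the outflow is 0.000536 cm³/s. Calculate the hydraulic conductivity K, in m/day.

Cross-sectional area A = π·(d/2)² = π × (0.0577/2)² = 0.002615 m².
Convert discharge: 0.000536 cm³/s = 5.360e-10 m³/s.
Darcy's law rearranged: K = Q·L / (A·Δh) = 5.360e-10 × 0.415 / (0.002615 × 0.227) = 3.748e-07 m/s = 0.03238 m/day.

0.0324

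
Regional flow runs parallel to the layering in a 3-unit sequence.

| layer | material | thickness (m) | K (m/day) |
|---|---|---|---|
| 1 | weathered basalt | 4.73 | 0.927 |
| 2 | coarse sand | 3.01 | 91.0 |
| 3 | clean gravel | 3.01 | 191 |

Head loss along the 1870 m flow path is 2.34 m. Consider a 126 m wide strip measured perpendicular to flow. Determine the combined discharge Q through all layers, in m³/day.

Flow is parallel to layering, so each bed carries its own Darcy discharge and the transmissivities add.
Σ(K_i·b_i) = 0.927×4.73 + 91.0×3.01 + 191×3.01 = 853.2 m²/day.
Hydraulic gradient i = Δh / L = 2.34 / 1870 = 0.001251.
Q = Σ(K_i·b_i) · W · i = 853.2 × 126 × 0.001251 = 134.5 m³/day.

135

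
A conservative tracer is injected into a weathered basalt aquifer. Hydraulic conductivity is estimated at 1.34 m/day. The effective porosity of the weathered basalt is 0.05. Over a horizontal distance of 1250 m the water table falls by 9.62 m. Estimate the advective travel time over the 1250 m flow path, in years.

Hydraulic gradient i = Δh / L = 9.62 / 1250 = 0.007696.
Darcy flux q = K · i = 1.340 × 0.007696 = 0.01031 m/day.
Seepage velocity v = q / n_e = 0.01031 / 0.05 = 0.2063 m/day.
Travel time t = L / v = 1250 / 0.2063 = 6061 days = 16.59 years.

16.6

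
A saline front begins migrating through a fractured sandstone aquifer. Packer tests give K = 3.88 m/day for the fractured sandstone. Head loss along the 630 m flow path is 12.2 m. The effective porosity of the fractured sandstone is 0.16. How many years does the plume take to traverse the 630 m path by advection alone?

Hydraulic gradient i = Δh / L = 12.2 / 630 = 0.01937.
Darcy flux q = K · i = 3.880 × 0.01937 = 0.07514 m/day.
Seepage velocity v = q / n_e = 0.07514 / 0.16 = 0.4696 m/day.
Travel time t = L / v = 630 / 0.4696 = 1342 days = 3.673 years.

3.67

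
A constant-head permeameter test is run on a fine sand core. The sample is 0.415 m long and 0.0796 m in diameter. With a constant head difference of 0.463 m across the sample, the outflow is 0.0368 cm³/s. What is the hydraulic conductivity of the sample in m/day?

Cross-sectional area A = π·(d/2)² = π × (0.0796/2)² = 0.004976 m².
Convert discharge: 0.0368 cm³/s = 3.680e-08 m³/s.
Darcy's law rearranged: K = Q·L / (A·Δh) = 3.680e-08 × 0.415 / (0.004976 × 0.463) = 6.628e-06 m/s = 0.5727 m/day.

0.573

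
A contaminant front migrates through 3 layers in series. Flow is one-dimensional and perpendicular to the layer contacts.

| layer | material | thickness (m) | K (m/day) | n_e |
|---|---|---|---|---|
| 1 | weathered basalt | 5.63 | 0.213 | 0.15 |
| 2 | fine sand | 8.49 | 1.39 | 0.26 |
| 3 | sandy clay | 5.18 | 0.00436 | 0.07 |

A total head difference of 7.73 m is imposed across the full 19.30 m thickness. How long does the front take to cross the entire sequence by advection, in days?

539

With flow normal to the layers, continuity requires the same specific discharge q through every layer.
Σ(b_i/K_i) = 5.63/0.213 + 8.49/1.39 + 5.18/0.00436 = 1221 d.
q = Δh / Σ(b_i/K_i) = 7.73 / 1221 = 0.006333 m/day.
In each layer the seepage velocity is v_i = q/n_i, so the layer transit time is t_i = b_i·n_i / q:
  layer 1 (weathered basalt): t_1 = 5.63 × 0.15 / 0.006333 = 133.4 d
  layer 2 (fine sand): t_2 = 8.49 × 0.26 / 0.006333 = 348.6 d
  layer 3 (sandy clay): t_3 = 5.18 × 0.07 / 0.006333 = 57.26 d
Total t = Σ t_i = 539.2 days.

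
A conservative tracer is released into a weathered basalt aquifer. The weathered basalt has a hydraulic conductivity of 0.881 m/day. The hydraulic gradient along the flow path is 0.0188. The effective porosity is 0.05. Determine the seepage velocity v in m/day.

0.331

Hydraulic gradient i = 0.0188.
Darcy flux q = K · i = 0.8810 × 0.01880 = 0.01656 m/day.
Seepage velocity v = q / n_e = 0.01656 / 0.05 = 0.3313 m/day.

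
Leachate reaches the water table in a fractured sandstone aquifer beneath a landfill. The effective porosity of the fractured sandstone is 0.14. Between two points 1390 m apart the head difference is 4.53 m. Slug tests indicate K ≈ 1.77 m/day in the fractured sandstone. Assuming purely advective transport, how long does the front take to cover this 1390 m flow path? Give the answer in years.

92.4

Hydraulic gradient i = Δh / L = 4.53 / 1390 = 0.003259.
Darcy flux q = K · i = 1.770 × 0.003259 = 0.005768 m/day.
Seepage velocity v = q / n_e = 0.005768 / 0.14 = 0.04120 m/day.
Travel time t = L / v = 1390 / 0.04120 = 33735 days = 92.36 years.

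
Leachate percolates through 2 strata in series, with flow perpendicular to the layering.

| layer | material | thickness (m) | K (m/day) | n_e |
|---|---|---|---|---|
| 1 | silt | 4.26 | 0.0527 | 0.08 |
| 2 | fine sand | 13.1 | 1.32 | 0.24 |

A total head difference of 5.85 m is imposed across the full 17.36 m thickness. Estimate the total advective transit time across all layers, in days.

54.1

With flow normal to the layers, continuity requires the same specific discharge q through every layer.
Σ(b_i/K_i) = 4.26/0.0527 + 13.1/1.32 = 90.76 d.
q = Δh / Σ(b_i/K_i) = 5.85 / 90.76 = 0.06446 m/day.
In each layer the seepage velocity is v_i = q/n_i, so the layer transit time is t_i = b_i·n_i / q:
  layer 1 (silt): t_1 = 4.26 × 0.08 / 0.06446 = 5.287 d
  layer 2 (fine sand): t_2 = 13.1 × 0.24 / 0.06446 = 48.78 d
Total t = Σ t_i = 54.06 days.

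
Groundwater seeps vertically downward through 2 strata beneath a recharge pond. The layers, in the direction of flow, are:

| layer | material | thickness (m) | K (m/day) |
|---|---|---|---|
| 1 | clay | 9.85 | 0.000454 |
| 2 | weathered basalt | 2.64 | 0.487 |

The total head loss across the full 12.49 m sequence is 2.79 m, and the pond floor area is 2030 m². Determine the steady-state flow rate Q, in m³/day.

Flow is perpendicular to layering, so the layers act in series and the equivalent K is the thickness-weighted harmonic mean.
Total thickness L = 9.85 + 2.64 = 12.49 m.
Σ(b_i/K_i) = 9.85/0.000454 + 2.64/0.487 = 21701 d.
K_eq = L / Σ(b_i/K_i) = 12.49 / 21701 = 0.0005755 m/day.
Q = K_eq · A · (Δh/L) = 0.0005755 × 2030 × (2.79/12.49) = 0.2610 m³/day.

0.261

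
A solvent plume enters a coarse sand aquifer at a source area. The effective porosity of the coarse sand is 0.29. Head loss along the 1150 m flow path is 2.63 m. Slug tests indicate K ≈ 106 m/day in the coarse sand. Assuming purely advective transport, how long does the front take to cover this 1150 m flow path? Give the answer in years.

Hydraulic gradient i = Δh / L = 2.63 / 1150 = 0.002287.
Darcy flux q = K · i = 106.0 × 0.002287 = 0.2424 m/day.
Seepage velocity v = q / n_e = 0.2424 / 0.29 = 0.8359 m/day.
Travel time t = L / v = 1150 / 0.8359 = 1376 days = 3.767 years.

3.77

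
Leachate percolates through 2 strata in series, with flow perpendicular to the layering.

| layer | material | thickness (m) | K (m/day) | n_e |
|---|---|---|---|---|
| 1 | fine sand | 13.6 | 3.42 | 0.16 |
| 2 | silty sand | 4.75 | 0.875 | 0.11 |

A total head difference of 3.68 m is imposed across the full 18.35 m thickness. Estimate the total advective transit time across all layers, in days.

6.90

With flow normal to the layers, continuity requires the same specific discharge q through every layer.
Σ(b_i/K_i) = 13.6/3.42 + 4.75/0.875 = 9.405 d.
q = Δh / Σ(b_i/K_i) = 3.68 / 9.405 = 0.3913 m/day.
In each layer the seepage velocity is v_i = q/n_i, so the layer transit time is t_i = b_i·n_i / q:
  layer 1 (fine sand): t_1 = 13.6 × 0.16 / 0.3913 = 5.561 d
  layer 2 (silty sand): t_2 = 4.75 × 0.11 / 0.3913 = 1.335 d
Total t = Σ t_i = 6.897 days.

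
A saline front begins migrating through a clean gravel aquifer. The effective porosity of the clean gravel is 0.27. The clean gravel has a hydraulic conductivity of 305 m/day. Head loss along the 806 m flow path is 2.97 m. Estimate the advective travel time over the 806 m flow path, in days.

194

Hydraulic gradient i = Δh / L = 2.97 / 806 = 0.003685.
Darcy flux q = K · i = 305.0 × 0.003685 = 1.124 m/day.
Seepage velocity v = q / n_e = 1.124 / 0.27 = 4.163 m/day.
Travel time t = L / v = 806 / 4.163 = 193.6 days.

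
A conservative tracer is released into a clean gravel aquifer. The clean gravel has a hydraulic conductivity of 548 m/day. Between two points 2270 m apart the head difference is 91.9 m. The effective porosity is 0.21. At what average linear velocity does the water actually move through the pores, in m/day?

Hydraulic gradient i = Δh / L = 91.9 / 2270 = 0.04048.
Darcy flux q = K · i = 548.0 × 0.04048 = 22.19 m/day.
Seepage velocity v = q / n_e = 22.19 / 0.21 = 105.6 m/day.

106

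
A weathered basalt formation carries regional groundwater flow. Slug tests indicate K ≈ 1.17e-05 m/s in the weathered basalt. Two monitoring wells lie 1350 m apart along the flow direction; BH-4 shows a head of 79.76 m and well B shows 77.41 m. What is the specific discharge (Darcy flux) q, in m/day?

0.00176

Convert K: 1.17e-05 m/s × 86400 = 1.011 m/day.
Hydraulic gradient i = (79.76 − 77.41) / 1350 = 2.35 / 1350 = 0.001741.
Specific discharge q = K · i = 1.011 × 0.001741 = 0.001760 m/day.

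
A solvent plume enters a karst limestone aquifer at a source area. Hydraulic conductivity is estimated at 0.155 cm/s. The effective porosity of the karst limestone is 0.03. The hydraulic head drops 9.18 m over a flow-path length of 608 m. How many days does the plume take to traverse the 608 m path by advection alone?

9.02

Convert K: 0.155 cm/s × 864 = 133.9 m/day.
Hydraulic gradient i = Δh / L = 9.18 / 608 = 0.01510.
Darcy flux q = K · i = 133.9 × 0.01510 = 2.022 m/day.
Seepage velocity v = q / n_e = 2.022 / 0.03 = 67.40 m/day.
Travel time t = L / v = 608 / 67.40 = 9.021 days.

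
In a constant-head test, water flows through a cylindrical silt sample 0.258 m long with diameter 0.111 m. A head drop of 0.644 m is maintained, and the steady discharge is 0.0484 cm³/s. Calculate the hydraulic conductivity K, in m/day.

Cross-sectional area A = π·(d/2)² = π × (0.111/2)² = 0.009677 m².
Convert discharge: 0.0484 cm³/s = 4.840e-08 m³/s.
Darcy's law rearranged: K = Q·L / (A·Δh) = 4.840e-08 × 0.258 / (0.009677 × 0.644) = 2.004e-06 m/s = 0.1731 m/day.

0.173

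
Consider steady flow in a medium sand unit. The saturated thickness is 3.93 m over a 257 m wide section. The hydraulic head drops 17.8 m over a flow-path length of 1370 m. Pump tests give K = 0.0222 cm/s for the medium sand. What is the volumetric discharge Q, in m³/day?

Convert K: 0.0222 cm/s × 864 = 19.18 m/day.
Cross-sectional area A = 257 × 3.93 = 1010 m².
Hydraulic gradient i = Δh / L = 17.8 / 1370 = 0.01299.
Darcy's law: Q = K · A · i = 19.18 × 1010 × 0.01299 = 251.7 m³/day.

252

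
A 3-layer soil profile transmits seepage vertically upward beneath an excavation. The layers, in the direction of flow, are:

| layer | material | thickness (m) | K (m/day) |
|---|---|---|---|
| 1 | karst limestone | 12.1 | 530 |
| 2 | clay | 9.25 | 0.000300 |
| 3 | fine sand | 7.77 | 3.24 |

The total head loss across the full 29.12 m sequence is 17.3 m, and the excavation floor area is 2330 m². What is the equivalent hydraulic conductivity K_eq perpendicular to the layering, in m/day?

Flow is perpendicular to layering, so the layers act in series and the equivalent K is the thickness-weighted harmonic mean.
Total thickness L = 12.1 + 9.25 + 7.77 = 29.12 m.
Σ(b_i/K_i) = 12.1/530 + 9.25/0.000300 + 7.77/3.24 = 30836 d.
K_eq = L / Σ(b_i/K_i) = 29.12 / 30836 = 0.0009444 m/day.

0.000944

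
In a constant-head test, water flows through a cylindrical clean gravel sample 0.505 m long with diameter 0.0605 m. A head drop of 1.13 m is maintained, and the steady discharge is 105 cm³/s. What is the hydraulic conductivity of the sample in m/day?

Cross-sectional area A = π·(d/2)² = π × (0.0605/2)² = 0.002875 m².
Convert discharge: 105 cm³/s = 0.0001050 m³/s.
Darcy's law rearranged: K = Q·L / (A·Δh) = 0.0001050 × 0.505 / (0.002875 × 1.13) = 0.01632 m/s = 1410 m/day.

1410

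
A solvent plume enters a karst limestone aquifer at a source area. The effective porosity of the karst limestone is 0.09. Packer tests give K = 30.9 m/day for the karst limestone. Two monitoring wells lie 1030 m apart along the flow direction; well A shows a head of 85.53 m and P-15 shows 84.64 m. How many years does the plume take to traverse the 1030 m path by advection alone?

9.51

Hydraulic gradient i = (85.53 − 84.64) / 1030 = 0.89 / 1030 = 0.0008641.
Darcy flux q = K · i = 30.90 × 0.0008641 = 0.02670 m/day.
Seepage velocity v = q / n_e = 0.02670 / 0.09 = 0.2967 m/day.
Travel time t = L / v = 1030 / 0.2967 = 3472 days = 9.506 years.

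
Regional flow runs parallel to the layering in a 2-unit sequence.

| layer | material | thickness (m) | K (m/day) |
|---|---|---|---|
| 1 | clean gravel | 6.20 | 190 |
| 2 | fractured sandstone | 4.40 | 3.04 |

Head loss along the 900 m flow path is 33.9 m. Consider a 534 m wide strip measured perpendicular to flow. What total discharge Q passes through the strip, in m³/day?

Flow is parallel to layering, so each bed carries its own Darcy discharge and the transmissivities add.
Σ(K_i·b_i) = 190×6.20 + 3.04×4.40 = 1191 m²/day.
Hydraulic gradient i = Δh / L = 33.9 / 900 = 0.03767.
Q = Σ(K_i·b_i) · W · i = 1191 × 534 × 0.03767 = 23963 m³/day.

24000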